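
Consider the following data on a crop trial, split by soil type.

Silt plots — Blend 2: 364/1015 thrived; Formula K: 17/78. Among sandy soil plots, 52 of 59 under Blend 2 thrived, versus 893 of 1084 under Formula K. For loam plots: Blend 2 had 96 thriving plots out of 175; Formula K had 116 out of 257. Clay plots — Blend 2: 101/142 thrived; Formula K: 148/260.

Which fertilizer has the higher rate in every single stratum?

Silt: Blend 2 364/1015 = 35.9%, Formula K 17/78 = 21.8% → Blend 2
Sandy soil: Blend 2 52/59 = 88.1%, Formula K 893/1084 = 82.4% → Blend 2
Loam: Blend 2 96/175 = 54.9%, Formula K 116/257 = 45.1% → Blend 2
Clay: Blend 2 101/142 = 71.1%, Formula K 148/260 = 56.9% → Blend 2
Blend 2 has the higher rate in all 4 groups.

Blend 2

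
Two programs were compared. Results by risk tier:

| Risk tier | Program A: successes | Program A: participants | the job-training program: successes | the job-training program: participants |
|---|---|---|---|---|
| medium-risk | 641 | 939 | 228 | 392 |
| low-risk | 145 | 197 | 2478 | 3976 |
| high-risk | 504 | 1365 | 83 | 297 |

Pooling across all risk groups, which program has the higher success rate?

the job-training program

Medium-risk: Program A 641/939 = 68.3%, the job-training program 228/392 = 58.2% → Program A
Low-risk: Program A 145/197 = 73.6%, the job-training program 2478/3976 = 62.3% → Program A
High-risk: Program A 504/1365 = 36.9%, the job-training program 83/297 = 27.9% → Program A
Overall: Program A 1290/2501 = 51.6%, the job-training program 2789/4665 = 59.8% → the job-training program
(Program A wins every risk group but the job-training program wins overall — Program A's participants skew toward the low-rate high-risk group.)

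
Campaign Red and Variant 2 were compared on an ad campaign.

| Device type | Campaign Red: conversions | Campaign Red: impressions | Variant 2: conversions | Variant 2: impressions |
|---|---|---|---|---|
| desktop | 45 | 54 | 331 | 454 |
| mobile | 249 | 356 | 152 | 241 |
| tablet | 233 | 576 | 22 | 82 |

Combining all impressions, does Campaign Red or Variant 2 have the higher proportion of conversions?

Variant 2

Desktop: Campaign Red 45/54 = 83.3%, Variant 2 331/454 = 72.9% → Campaign Red
Mobile: Campaign Red 249/356 = 69.9%, Variant 2 152/241 = 63.1% → Campaign Red
Tablet: Campaign Red 233/576 = 40.5%, Variant 2 22/82 = 26.8% → Campaign Red
Overall: Campaign Red 527/986 = 53.4%, Variant 2 505/777 = 65.0% → Variant 2
(Campaign Red wins every device group but Variant 2 wins overall — Campaign Red's impressions skew toward the low-rate tablet group.)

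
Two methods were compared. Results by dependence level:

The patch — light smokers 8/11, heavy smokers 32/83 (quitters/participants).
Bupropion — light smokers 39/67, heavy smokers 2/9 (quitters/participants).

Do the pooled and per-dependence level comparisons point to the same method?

Light smokers: the patch 8/11 = 72.7%, bupropion 39/67 = 58.2% → the patch
Heavy smokers: the patch 32/83 = 38.6%, bupropion 2/9 = 22.2% → the patch
Overall: the patch 40/94 = 42.6%, bupropion 41/76 = 53.9% → bupropion
The patch wins each dependence group but bupropion wins overall — the comparison reverses. The patch's participants skew toward heavy smokers, which has a lower base rate.

No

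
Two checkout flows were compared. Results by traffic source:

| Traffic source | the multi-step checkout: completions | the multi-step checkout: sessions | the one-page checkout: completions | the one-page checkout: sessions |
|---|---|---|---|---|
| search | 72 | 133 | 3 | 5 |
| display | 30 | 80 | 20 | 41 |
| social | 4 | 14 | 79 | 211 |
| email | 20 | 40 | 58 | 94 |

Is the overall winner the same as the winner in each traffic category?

Search: the multi-step checkout 72/133 = 54.1%, the one-page checkout 3/5 = 60.0% → the one-page checkout
Display: the multi-step checkout 30/80 = 37.5%, the one-page checkout 20/41 = 48.8% → the one-page checkout
Social: the multi-step checkout 4/14 = 28.6%, the one-page checkout 79/211 = 37.4% → the one-page checkout
Email: the multi-step checkout 20/40 = 50.0%, the one-page checkout 58/94 = 61.7% → the one-page checkout
Overall: the multi-step checkout 126/267 = 47.2%, the one-page checkout 160/351 = 45.6% → the multi-step checkout
The one-page checkout wins each traffic group but the multi-step checkout wins overall — the comparison reverses. The one-page checkout's sessions skew toward social, which has a lower base rate.

No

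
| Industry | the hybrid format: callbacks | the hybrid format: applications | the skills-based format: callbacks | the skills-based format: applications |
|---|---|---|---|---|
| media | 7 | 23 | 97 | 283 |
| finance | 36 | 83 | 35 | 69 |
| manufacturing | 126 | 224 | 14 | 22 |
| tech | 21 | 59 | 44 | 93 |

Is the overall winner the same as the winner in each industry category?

Media: the hybrid format 7/23 = 30.4%, the skills-based format 97/283 = 34.3% → the skills-based format
Finance: the hybrid format 36/83 = 43.4%, the skills-based format 35/69 = 50.7% → the skills-based format
Manufacturing: the hybrid format 126/224 = 56.2%, the skills-based format 14/22 = 63.6% → the skills-based format
Tech: the hybrid format 21/59 = 35.6%, the skills-based format 44/93 = 47.3% → the skills-based format
Overall: the hybrid format 190/389 = 48.8%, the skills-based format 190/467 = 40.7% → the hybrid format
The skills-based format wins each industry group but the hybrid format wins overall — the comparison reverses. The skills-based format's applications skew toward media, which has a lower base rate.

No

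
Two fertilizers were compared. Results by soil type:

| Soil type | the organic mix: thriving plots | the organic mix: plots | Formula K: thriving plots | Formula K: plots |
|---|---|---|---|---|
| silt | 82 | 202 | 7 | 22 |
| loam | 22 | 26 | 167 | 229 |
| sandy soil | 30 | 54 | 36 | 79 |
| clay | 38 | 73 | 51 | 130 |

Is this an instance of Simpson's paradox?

Yes

Silt: the organic mix 82/202 = 40.6%, Formula K 7/22 = 31.8% → the organic mix
Loam: the organic mix 22/26 = 84.6%, Formula K 167/229 = 72.9% → the organic mix
Sandy soil: the organic mix 30/54 = 55.6%, Formula K 36/79 = 45.6% → the organic mix
Clay: the organic mix 38/73 = 52.1%, Formula K 51/130 = 39.2% → the organic mix
Overall: the organic mix 172/355 = 48.5%, Formula K 261/460 = 56.7% → Formula K
The organic mix wins each soil group but Formula K wins overall — the comparison reverses. The organic mix's plots skew toward silt, which has a lower base rate.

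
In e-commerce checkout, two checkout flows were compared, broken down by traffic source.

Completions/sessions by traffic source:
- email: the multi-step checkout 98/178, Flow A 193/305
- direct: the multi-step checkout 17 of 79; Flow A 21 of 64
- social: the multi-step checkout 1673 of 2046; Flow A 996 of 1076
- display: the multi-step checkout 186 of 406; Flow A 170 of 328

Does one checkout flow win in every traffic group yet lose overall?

No

Email: the multi-step checkout 98/178 = 55.1%, Flow A 193/305 = 63.3% → Flow A
Direct: the multi-step checkout 17/79 = 21.5%, Flow A 21/64 = 32.8% → Flow A
Social: the multi-step checkout 1673/2046 = 81.8%, Flow A 996/1076 = 92.6% → Flow A
Display: the multi-step checkout 186/406 = 45.8%, Flow A 170/328 = 51.8% → Flow A
Overall: the multi-step checkout 1974/2709 = 72.9%, Flow A 1380/1773 = 77.8% → Flow A
Flow A wins overall and in every traffic group — no reversal.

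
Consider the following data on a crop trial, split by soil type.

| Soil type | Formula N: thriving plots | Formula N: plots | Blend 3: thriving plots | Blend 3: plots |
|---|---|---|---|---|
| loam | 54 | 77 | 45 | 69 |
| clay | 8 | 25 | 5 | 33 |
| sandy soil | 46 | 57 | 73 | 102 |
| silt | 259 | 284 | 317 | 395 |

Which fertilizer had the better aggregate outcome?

Formula N

Loam: Formula N 54/77 = 70.1%, Blend 3 45/69 = 65.2% → Formula N
Clay: Formula N 8/25 = 32.0%, Blend 3 5/33 = 15.2% → Formula N
Sandy soil: Formula N 46/57 = 80.7%, Blend 3 73/102 = 71.6% → Formula N
Silt: Formula N 259/284 = 91.2%, Blend 3 317/395 = 80.3% → Formula N
Overall: Formula N 367/443 = 82.8%, Blend 3 440/599 = 73.5% → Formula N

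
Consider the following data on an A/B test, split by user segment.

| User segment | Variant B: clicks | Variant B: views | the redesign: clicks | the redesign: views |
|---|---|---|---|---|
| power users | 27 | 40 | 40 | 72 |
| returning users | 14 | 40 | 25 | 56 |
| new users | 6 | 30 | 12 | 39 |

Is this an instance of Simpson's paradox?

Power users: Variant B 27/40 = 67.5%, the redesign 40/72 = 55.6% → Variant B
Returning users: Variant B 14/40 = 35.0%, the redesign 25/56 = 44.6% → the redesign
New users: Variant B 6/30 = 20.0%, the redesign 12/39 = 30.8% → the redesign
Overall: Variant B 47/110 = 42.7%, the redesign 77/167 = 46.1% → the redesign
Neither sweeps: Variant B wins 1 of 3 groups, the redesign wins 2. The redesign wins overall but not every group — no Simpson reversal.

No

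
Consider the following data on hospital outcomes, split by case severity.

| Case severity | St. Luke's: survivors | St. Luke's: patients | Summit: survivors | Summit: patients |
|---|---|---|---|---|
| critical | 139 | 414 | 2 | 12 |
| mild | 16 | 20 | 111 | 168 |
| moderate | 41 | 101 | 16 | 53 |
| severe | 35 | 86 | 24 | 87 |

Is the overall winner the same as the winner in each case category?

No

Critical: St. Luke's 139/414 = 33.6%, Summit 2/12 = 16.7% → St. Luke's
Mild: St. Luke's 16/20 = 80.0%, Summit 111/168 = 66.1% → St. Luke's
Moderate: St. Luke's 41/101 = 40.6%, Summit 16/53 = 30.2% → St. Luke's
Severe: St. Luke's 35/86 = 40.7%, Summit 24/87 = 27.6% → St. Luke's
Overall: St. Luke's 231/621 = 37.2%, Summit 153/320 = 47.8% → Summit
St. Luke's wins each case group but Summit wins overall — the comparison reverses. St. Luke's's patients skew toward critical, which has a lower base rate.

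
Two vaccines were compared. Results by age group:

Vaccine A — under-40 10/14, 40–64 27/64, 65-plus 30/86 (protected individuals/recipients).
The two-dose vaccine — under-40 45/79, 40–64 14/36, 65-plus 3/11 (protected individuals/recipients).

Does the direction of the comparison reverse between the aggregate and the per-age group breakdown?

Under-40: Vaccine A 10/14 = 71.4%, the two-dose vaccine 45/79 = 57.0% → Vaccine A
40–64: Vaccine A 27/64 = 42.2%, the two-dose vaccine 14/36 = 38.9% → Vaccine A
65-plus: Vaccine A 30/86 = 34.9%, the two-dose vaccine 3/11 = 27.3% → Vaccine A
Overall: Vaccine A 67/164 = 40.9%, the two-dose vaccine 62/126 = 49.2% → the two-dose vaccine
Vaccine A wins each age group but the two-dose vaccine wins overall — the comparison reverses. Vaccine A's recipients skew toward 65-plus, which has a lower base rate.

Yes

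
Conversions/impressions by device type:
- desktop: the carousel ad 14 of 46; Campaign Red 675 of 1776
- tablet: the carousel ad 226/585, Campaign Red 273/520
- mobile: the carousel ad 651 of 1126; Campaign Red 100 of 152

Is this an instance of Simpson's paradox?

Yes

Desktop: the carousel ad 14/46 = 30.4%, Campaign Red 675/1776 = 38.0% → Campaign Red
Tablet: the carousel ad 226/585 = 38.6%, Campaign Red 273/520 = 52.5% → Campaign Red
Mobile: the carousel ad 651/1126 = 57.8%, Campaign Red 100/152 = 65.8% → Campaign Red
Overall: the carousel ad 891/1757 = 50.7%, Campaign Red 1048/2448 = 42.8% → the carousel ad
Campaign Red wins each device group but the carousel ad wins overall — the comparison reverses. Campaign Red's impressions skew toward desktop, which has a lower base rate.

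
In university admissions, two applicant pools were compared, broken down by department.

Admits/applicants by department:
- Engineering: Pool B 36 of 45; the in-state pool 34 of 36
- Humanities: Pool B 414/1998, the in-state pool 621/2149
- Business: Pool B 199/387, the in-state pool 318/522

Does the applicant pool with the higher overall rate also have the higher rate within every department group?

Yes

Engineering: Pool B 36/45 = 80.0%, the in-state pool 34/36 = 94.4% → the in-state pool
Humanities: Pool B 414/1998 = 20.7%, the in-state pool 621/2149 = 28.9% → the in-state pool
Business: Pool B 199/387 = 51.4%, the in-state pool 318/522 = 60.9% → the in-state pool
Overall: Pool B 649/2430 = 26.7%, the in-state pool 973/2707 = 35.9% → the in-state pool
The in-state pool wins overall and in every department group — no reversal.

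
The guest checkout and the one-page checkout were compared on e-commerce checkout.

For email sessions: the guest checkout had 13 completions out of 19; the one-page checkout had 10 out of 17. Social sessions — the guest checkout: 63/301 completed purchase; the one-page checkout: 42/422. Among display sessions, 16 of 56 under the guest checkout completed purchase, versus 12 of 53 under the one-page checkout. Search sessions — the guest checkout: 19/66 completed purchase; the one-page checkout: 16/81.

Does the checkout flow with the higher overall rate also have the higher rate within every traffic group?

Yes

Email: the guest checkout 13/19 = 68.4%, the one-page checkout 10/17 = 58.8% → the guest checkout
Social: the guest checkout 63/301 = 20.9%, the one-page checkout 42/422 = 10.0% → the guest checkout
Display: the guest checkout 16/56 = 28.6%, the one-page checkout 12/53 = 22.6% → the guest checkout
Search: the guest checkout 19/66 = 28.8%, the one-page checkout 16/81 = 19.8% → the guest checkout
Overall: the guest checkout 111/442 = 25.1%, the one-page checkout 80/573 = 14.0% → the guest checkout
The guest checkout wins overall and in every traffic group — no reversal.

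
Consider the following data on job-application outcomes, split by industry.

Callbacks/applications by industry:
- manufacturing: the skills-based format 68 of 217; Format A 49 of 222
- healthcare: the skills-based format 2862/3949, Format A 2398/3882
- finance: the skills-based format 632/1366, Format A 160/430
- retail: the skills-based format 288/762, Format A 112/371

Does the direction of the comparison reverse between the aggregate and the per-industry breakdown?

No

Manufacturing: the skills-based format 68/217 = 31.3%, Format A 49/222 = 22.1% → the skills-based format
Healthcare: the skills-based format 2862/3949 = 72.5%, Format A 2398/3882 = 61.8% → the skills-based format
Finance: the skills-based format 632/1366 = 46.3%, Format A 160/430 = 37.2% → the skills-based format
Retail: the skills-based format 288/762 = 37.8%, Format A 112/371 = 30.2% → the skills-based format
Overall: the skills-based format 3850/6294 = 61.2%, Format A 2719/4905 = 55.4% → the skills-based format
The skills-based format wins overall and in every industry group — no reversal.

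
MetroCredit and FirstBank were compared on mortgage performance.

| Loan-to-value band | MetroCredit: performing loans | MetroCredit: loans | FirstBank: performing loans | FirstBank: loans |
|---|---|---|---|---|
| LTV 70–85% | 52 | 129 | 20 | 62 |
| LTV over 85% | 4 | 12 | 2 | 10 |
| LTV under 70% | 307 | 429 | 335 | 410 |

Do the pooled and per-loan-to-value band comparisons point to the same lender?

No

LTV 70–85%: MetroCredit 52/129 = 40.3%, FirstBank 20/62 = 32.3% → MetroCredit
LTV over 85%: MetroCredit 4/12 = 33.3%, FirstBank 2/10 = 20.0% → MetroCredit
LTV under 70%: MetroCredit 307/429 = 71.6%, FirstBank 335/410 = 81.7% → FirstBank
Overall: MetroCredit 363/570 = 63.7%, FirstBank 357/482 = 74.1% → FirstBank
Neither sweeps: MetroCredit wins 2 of 3 groups, FirstBank wins 1. FirstBank wins overall but not every group — no Simpson reversal.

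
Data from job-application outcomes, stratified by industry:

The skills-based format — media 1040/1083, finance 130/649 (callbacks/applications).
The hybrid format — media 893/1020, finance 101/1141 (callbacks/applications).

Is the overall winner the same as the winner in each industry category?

Media: the skills-based format 1040/1083 = 96.0%, the hybrid format 893/1020 = 87.5% → the skills-based format
Finance: the skills-based format 130/649 = 20.0%, the hybrid format 101/1141 = 8.9% → the skills-based format
Overall: the skills-based format 1170/1732 = 67.6%, the hybrid format 994/2161 = 46.0% → the skills-based format
The skills-based format wins overall and in every industry group — no reversal.

Yes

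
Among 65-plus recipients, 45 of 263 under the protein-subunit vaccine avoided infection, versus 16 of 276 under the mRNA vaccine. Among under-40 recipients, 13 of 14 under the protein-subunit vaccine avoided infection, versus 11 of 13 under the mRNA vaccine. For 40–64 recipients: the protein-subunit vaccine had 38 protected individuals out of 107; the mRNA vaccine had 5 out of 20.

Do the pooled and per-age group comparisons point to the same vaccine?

Yes

65-plus: the protein-subunit vaccine 45/263 = 17.1%, the mRNA vaccine 16/276 = 5.8% → the protein-subunit vaccine
Under-40: the protein-subunit vaccine 13/14 = 92.9%, the mRNA vaccine 11/13 = 84.6% → the protein-subunit vaccine
40–64: the protein-subunit vaccine 38/107 = 35.5%, the mRNA vaccine 5/20 = 25.0% → the protein-subunit vaccine
Overall: the protein-subunit vaccine 96/384 = 25.0%, the mRNA vaccine 32/309 = 10.4% → the protein-subunit vaccine
The protein-subunit vaccine wins overall and in every age group — no reversal.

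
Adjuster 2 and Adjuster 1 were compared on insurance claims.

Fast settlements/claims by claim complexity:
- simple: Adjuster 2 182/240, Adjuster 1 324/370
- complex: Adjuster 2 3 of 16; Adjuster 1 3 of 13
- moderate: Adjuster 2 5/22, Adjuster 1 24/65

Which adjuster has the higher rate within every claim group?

Simple: Adjuster 2 182/240 = 75.8%, Adjuster 1 324/370 = 87.6% → Adjuster 1
Complex: Adjuster 2 3/16 = 18.8%, Adjuster 1 3/13 = 23.1% → Adjuster 1
Moderate: Adjuster 2 5/22 = 22.7%, Adjuster 1 24/65 = 36.9% → Adjuster 1
Adjuster 1 has the higher rate in all 3 groups.

Adjuster 1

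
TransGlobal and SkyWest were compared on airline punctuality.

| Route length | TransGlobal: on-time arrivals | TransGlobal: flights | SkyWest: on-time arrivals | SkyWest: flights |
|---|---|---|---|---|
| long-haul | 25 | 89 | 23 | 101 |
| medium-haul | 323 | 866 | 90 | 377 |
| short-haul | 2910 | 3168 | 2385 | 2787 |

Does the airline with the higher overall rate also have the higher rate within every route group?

Yes

Long-haul: TransGlobal 25/89 = 28.1%, SkyWest 23/101 = 22.8% → TransGlobal
Medium-haul: TransGlobal 323/866 = 37.3%, SkyWest 90/377 = 23.9% → TransGlobal
Short-haul: TransGlobal 2910/3168 = 91.9%, SkyWest 2385/2787 = 85.6% → TransGlobal
Overall: TransGlobal 3258/4123 = 79.0%, SkyWest 2498/3265 = 76.5% → TransGlobal
TransGlobal wins overall and in every route group — no reversal.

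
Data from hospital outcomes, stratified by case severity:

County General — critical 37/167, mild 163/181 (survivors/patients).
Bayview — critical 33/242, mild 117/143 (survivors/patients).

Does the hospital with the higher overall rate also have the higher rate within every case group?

Critical: County General 37/167 = 22.2%, Bayview 33/242 = 13.6% → County General
Mild: County General 163/181 = 90.1%, Bayview 117/143 = 81.8% → County General
Overall: County General 200/348 = 57.5%, Bayview 150/385 = 39.0% → County General
County General wins overall and in every case group — no reversal.

Yes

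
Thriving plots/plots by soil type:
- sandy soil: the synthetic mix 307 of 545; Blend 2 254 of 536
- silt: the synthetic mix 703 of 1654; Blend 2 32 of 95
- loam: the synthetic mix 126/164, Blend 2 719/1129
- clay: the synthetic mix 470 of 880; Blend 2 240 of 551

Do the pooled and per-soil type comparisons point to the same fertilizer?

Sandy soil: the synthetic mix 307/545 = 56.3%, Blend 2 254/536 = 47.4% → the synthetic mix
Silt: the synthetic mix 703/1654 = 42.5%, Blend 2 32/95 = 33.7% → the synthetic mix
Loam: the synthetic mix 126/164 = 76.8%, Blend 2 719/1129 = 63.7% → the synthetic mix
Clay: the synthetic mix 470/880 = 53.4%, Blend 2 240/551 = 43.6% → the synthetic mix
Overall: the synthetic mix 1606/3243 = 49.5%, Blend 2 1245/2311 = 53.9% → Blend 2
The synthetic mix wins each soil group but Blend 2 wins overall — the comparison reverses. The synthetic mix's plots skew toward silt, which has a lower base rate.

No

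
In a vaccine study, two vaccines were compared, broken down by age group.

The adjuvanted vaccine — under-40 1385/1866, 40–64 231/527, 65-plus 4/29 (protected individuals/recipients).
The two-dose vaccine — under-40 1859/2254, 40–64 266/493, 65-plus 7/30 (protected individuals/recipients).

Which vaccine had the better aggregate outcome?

the two-dose vaccine

Under-40: the adjuvanted vaccine 1385/1866 = 74.2%, the two-dose vaccine 1859/2254 = 82.5% → the two-dose vaccine
40–64: the adjuvanted vaccine 231/527 = 43.8%, the two-dose vaccine 266/493 = 54.0% → the two-dose vaccine
65-plus: the adjuvanted vaccine 4/29 = 13.8%, the two-dose vaccine 7/30 = 23.3% → the two-dose vaccine
Overall: the adjuvanted vaccine 1620/2422 = 66.9%, the two-dose vaccine 2132/2777 = 76.8% → the two-dose vaccine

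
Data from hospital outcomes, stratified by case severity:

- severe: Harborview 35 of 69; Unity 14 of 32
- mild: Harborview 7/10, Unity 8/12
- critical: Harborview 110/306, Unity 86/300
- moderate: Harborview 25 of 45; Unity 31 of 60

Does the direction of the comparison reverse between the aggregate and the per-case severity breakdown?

Severe: Harborview 35/69 = 50.7%, Unity 14/32 = 43.8% → Harborview
Mild: Harborview 7/10 = 70.0%, Unity 8/12 = 66.7% → Harborview
Critical: Harborview 110/306 = 35.9%, Unity 86/300 = 28.7% → Harborview
Moderate: Harborview 25/45 = 55.6%, Unity 31/60 = 51.7% → Harborview
Overall: Harborview 177/430 = 41.2%, Unity 139/404 = 34.4% → Harborview
Harborview wins overall and in every case group — no reversal.

No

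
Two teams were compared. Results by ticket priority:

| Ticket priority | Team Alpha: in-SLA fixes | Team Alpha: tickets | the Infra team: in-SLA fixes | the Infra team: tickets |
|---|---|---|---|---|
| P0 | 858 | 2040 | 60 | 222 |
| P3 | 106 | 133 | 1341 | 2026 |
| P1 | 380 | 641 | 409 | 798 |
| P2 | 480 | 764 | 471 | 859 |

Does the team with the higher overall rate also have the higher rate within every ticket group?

No

P0: Team Alpha 858/2040 = 42.1%, the Infra team 60/222 = 27.0% → Team Alpha
P3: Team Alpha 106/133 = 79.7%, the Infra team 1341/2026 = 66.2% → Team Alpha
P1: Team Alpha 380/641 = 59.3%, the Infra team 409/798 = 51.3% → Team Alpha
P2: Team Alpha 480/764 = 62.8%, the Infra team 471/859 = 54.8% → Team Alpha
Overall: Team Alpha 1824/3578 = 51.0%, the Infra team 2281/3905 = 58.4% → the Infra team
Team Alpha wins each ticket group but the Infra team wins overall — the comparison reverses. Team Alpha's tickets skew toward P0, which has a lower base rate.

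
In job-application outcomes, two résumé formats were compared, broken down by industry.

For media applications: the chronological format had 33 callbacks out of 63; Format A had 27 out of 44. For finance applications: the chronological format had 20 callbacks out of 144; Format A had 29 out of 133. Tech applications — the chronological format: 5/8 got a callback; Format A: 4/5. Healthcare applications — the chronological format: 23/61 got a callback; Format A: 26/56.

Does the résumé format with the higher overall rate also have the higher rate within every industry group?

Media: the chronological format 33/63 = 52.4%, Format A 27/44 = 61.4% → Format A
Finance: the chronological format 20/144 = 13.9%, Format A 29/133 = 21.8% → Format A
Tech: the chronological format 5/8 = 62.5%, Format A 4/5 = 80.0% → Format A
Healthcare: the chronological format 23/61 = 37.7%, Format A 26/56 = 46.4% → Format A
Overall: the chronological format 81/276 = 29.3%, Format A 86/238 = 36.1% → Format A
Format A wins overall and in every industry group — no reversal.

Yes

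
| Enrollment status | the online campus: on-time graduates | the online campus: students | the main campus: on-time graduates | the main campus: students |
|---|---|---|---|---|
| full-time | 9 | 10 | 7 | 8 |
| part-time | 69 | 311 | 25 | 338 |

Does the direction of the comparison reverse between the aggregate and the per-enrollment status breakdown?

Full-time: the online campus 9/10 = 90.0%, the main campus 7/8 = 87.5% → the online campus
Part-time: the online campus 69/311 = 22.2%, the main campus 25/338 = 7.4% → the online campus
Overall: the online campus 78/321 = 24.3%, the main campus 32/346 = 9.2% → the online campus
The online campus wins overall and in every enrollment group — no reversal.

No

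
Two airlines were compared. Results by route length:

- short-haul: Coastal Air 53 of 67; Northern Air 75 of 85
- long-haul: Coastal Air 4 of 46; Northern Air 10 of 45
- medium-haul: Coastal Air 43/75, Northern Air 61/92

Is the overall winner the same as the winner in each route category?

Yes

Short-haul: Coastal Air 53/67 = 79.1%, Northern Air 75/85 = 88.2% → Northern Air
Long-haul: Coastal Air 4/46 = 8.7%, Northern Air 10/45 = 22.2% → Northern Air
Medium-haul: Coastal Air 43/75 = 57.3%, Northern Air 61/92 = 66.3% → Northern Air
Overall: Coastal Air 100/188 = 53.2%, Northern Air 146/222 = 65.8% → Northern Air
Northern Air wins overall and in every route group — no reversal.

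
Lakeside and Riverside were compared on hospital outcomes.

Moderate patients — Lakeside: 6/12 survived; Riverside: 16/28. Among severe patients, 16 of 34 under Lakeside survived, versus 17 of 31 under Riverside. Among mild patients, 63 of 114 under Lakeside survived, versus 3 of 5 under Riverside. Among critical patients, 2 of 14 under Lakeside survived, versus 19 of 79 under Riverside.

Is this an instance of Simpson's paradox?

Yes

Moderate: Lakeside 6/12 = 50.0%, Riverside 16/28 = 57.1% → Riverside
Severe: Lakeside 16/34 = 47.1%, Riverside 17/31 = 54.8% → Riverside
Mild: Lakeside 63/114 = 55.3%, Riverside 3/5 = 60.0% → Riverside
Critical: Lakeside 2/14 = 14.3%, Riverside 19/79 = 24.1% → Riverside
Overall: Lakeside 87/174 = 50.0%, Riverside 55/143 = 38.5% → Lakeside
Riverside wins each case group but Lakeside wins overall — the comparison reverses. Riverside's patients skew toward critical, which has a lower base rate.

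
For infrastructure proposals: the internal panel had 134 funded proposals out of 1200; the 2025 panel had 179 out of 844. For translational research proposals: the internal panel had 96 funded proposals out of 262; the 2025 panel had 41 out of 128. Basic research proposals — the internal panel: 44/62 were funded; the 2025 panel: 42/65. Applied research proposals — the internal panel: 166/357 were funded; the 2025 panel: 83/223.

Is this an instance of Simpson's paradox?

No

Infrastructure: the internal panel 134/1200 = 11.2%, the 2025 panel 179/844 = 21.2% → the 2025 panel
Translational research: the internal panel 96/262 = 36.6%, the 2025 panel 41/128 = 32.0% → the internal panel
Basic research: the internal panel 44/62 = 71.0%, the 2025 panel 42/65 = 64.6% → the internal panel
Applied research: the internal panel 166/357 = 46.5%, the 2025 panel 83/223 = 37.2% → the internal panel
Overall: the internal panel 440/1881 = 23.4%, the 2025 panel 345/1260 = 27.4% → the 2025 panel
Neither sweeps: the internal panel wins 3 of 4 groups, the 2025 panel wins 1. The 2025 panel wins overall but not every group — no Simpson reversal.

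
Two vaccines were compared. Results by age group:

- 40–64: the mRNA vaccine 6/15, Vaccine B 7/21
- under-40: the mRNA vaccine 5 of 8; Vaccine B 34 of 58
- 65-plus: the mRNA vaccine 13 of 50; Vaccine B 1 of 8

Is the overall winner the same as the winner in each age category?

No

40–64: the mRNA vaccine 6/15 = 40.0%, Vaccine B 7/21 = 33.3% → the mRNA vaccine
Under-40: the mRNA vaccine 5/8 = 62.5%, Vaccine B 34/58 = 58.6% → the mRNA vaccine
65-plus: the mRNA vaccine 13/50 = 26.0%, Vaccine B 1/8 = 12.5% → the mRNA vaccine
Overall: the mRNA vaccine 24/73 = 32.9%, Vaccine B 42/87 = 48.3% → Vaccine B
The mRNA vaccine wins each age group but Vaccine B wins overall — the comparison reverses. The mRNA vaccine's recipients skew toward 65-plus, which has a lower base rate.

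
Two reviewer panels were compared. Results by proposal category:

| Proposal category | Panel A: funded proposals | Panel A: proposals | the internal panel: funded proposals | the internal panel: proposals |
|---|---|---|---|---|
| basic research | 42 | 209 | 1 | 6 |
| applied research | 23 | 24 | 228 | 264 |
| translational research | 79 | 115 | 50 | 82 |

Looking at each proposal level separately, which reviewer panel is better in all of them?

Panel A

Basic research: Panel A 42/209 = 20.1%, the internal panel 1/6 = 16.7% → Panel A
Applied research: Panel A 23/24 = 95.8%, the internal panel 228/264 = 86.4% → Panel A
Translational research: Panel A 79/115 = 68.7%, the internal panel 50/82 = 61.0% → Panel A
Panel A has the higher rate in all 3 groups.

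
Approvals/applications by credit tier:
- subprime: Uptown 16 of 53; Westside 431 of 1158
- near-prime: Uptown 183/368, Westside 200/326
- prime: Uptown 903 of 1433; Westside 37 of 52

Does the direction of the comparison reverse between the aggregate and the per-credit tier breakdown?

Subprime: Uptown 16/53 = 30.2%, Westside 431/1158 = 37.2% → Westside
Near-prime: Uptown 183/368 = 49.7%, Westside 200/326 = 61.3% → Westside
Prime: Uptown 903/1433 = 63.0%, Westside 37/52 = 71.2% → Westside
Overall: Uptown 1102/1854 = 59.4%, Westside 668/1536 = 43.5% → Uptown
Westside wins each credit group but Uptown wins overall — the comparison reverses. Westside's applications skew toward subprime, which has a lower base rate.

Yes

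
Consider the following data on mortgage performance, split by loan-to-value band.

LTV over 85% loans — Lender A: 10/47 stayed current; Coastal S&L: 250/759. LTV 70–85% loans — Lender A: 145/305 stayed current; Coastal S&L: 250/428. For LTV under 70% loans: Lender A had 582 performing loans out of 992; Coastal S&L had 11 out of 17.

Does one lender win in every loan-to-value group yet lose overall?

LTV over 85%: Lender A 10/47 = 21.3%, Coastal S&L 250/759 = 32.9% → Coastal S&L
LTV 70–85%: Lender A 145/305 = 47.5%, Coastal S&L 250/428 = 58.4% → Coastal S&L
LTV under 70%: Lender A 582/992 = 58.7%, Coastal S&L 11/17 = 64.7% → Coastal S&L
Overall: Lender A 737/1344 = 54.8%, Coastal S&L 511/1204 = 42.4% → Lender A
Coastal S&L wins each loan-to-value group but Lender A wins overall — the comparison reverses. Coastal S&L's loans skew toward LTV over 85%, which has a lower base rate.

Yes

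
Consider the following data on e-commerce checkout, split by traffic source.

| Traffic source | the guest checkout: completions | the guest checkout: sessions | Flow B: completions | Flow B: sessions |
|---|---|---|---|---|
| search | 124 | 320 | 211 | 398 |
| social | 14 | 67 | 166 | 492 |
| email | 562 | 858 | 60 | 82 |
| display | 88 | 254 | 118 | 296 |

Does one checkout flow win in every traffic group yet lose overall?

Yes

Search: the guest checkout 124/320 = 38.8%, Flow B 211/398 = 53.0% → Flow B
Social: the guest checkout 14/67 = 20.9%, Flow B 166/492 = 33.7% → Flow B
Email: the guest checkout 562/858 = 65.5%, Flow B 60/82 = 73.2% → Flow B
Display: the guest checkout 88/254 = 34.6%, Flow B 118/296 = 39.9% → Flow B
Overall: the guest checkout 788/1499 = 52.6%, Flow B 555/1268 = 43.8% → the guest checkout
Flow B wins each traffic group but the guest checkout wins overall — the comparison reverses. Flow B's sessions skew toward social, which has a lower base rate.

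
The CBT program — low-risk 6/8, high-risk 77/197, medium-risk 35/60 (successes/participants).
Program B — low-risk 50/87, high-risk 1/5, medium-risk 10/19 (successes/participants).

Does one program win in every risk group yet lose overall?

Low-risk: the CBT program 6/8 = 75.0%, Program B 50/87 = 57.5% → the CBT program
High-risk: the CBT program 77/197 = 39.1%, Program B 1/5 = 20.0% → the CBT program
Medium-risk: the CBT program 35/60 = 58.3%, Program B 10/19 = 52.6% → the CBT program
Overall: the CBT program 118/265 = 44.5%, Program B 61/111 = 55.0% → Program B
The CBT program wins each risk group but Program B wins overall — the comparison reverses. The CBT program's participants skew toward high-risk, which has a lower base rate.

Yes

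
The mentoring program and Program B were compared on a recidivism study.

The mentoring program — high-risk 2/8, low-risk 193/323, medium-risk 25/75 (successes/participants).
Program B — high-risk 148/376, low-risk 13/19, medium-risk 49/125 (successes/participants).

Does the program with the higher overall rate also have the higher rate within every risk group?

High-risk: the mentoring program 2/8 = 25.0%, Program B 148/376 = 39.4% → Program B
Low-risk: the mentoring program 193/323 = 59.8%, Program B 13/19 = 68.4% → Program B
Medium-risk: the mentoring program 25/75 = 33.3%, Program B 49/125 = 39.2% → Program B
Overall: the mentoring program 220/406 = 54.2%, Program B 210/520 = 40.4% → the mentoring program
Program B wins each risk group but the mentoring program wins overall — the comparison reverses. Program B's participants skew toward high-risk, which has a lower base rate.

No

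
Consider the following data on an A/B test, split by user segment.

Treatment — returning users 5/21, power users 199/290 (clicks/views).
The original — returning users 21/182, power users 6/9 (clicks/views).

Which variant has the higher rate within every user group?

Treatment

Returning users: Treatment 5/21 = 23.8%, the original 21/182 = 11.5% → Treatment
Power users: Treatment 199/290 = 68.6%, the original 6/9 = 66.7% → Treatment
Treatment has the higher rate in both groups.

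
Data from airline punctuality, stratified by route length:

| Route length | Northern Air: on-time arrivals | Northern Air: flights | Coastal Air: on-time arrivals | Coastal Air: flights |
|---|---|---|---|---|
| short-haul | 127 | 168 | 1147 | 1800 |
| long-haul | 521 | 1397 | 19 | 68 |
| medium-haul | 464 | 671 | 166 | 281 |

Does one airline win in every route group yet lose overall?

Yes

Short-haul: Northern Air 127/168 = 75.6%, Coastal Air 1147/1800 = 63.7% → Northern Air
Long-haul: Northern Air 521/1397 = 37.3%, Coastal Air 19/68 = 27.9% → Northern Air
Medium-haul: Northern Air 464/671 = 69.2%, Coastal Air 166/281 = 59.1% → Northern Air
Overall: Northern Air 1112/2236 = 49.7%, Coastal Air 1332/2149 = 62.0% → Coastal Air
Northern Air wins each route group but Coastal Air wins overall — the comparison reverses. Northern Air's flights skew toward long-haul, which has a lower base rate.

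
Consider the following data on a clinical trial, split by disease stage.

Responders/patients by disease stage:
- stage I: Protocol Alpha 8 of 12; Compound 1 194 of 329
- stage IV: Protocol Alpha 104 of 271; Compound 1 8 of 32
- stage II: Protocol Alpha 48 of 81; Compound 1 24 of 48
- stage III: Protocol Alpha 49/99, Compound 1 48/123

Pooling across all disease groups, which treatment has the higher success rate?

Stage I: Protocol Alpha 8/12 = 66.7%, Compound 1 194/329 = 59.0% → Protocol Alpha
Stage IV: Protocol Alpha 104/271 = 38.4%, Compound 1 8/32 = 25.0% → Protocol Alpha
Stage II: Protocol Alpha 48/81 = 59.3%, Compound 1 24/48 = 50.0% → Protocol Alpha
Stage III: Protocol Alpha 49/99 = 49.5%, Compound 1 48/123 = 39.0% → Protocol Alpha
Overall: Protocol Alpha 209/463 = 45.1%, Compound 1 274/532 = 51.5% → Compound 1
(Protocol Alpha wins every disease group but Compound 1 wins overall — Protocol Alpha's patients skew toward the low-rate stage IV group.)

Compound 1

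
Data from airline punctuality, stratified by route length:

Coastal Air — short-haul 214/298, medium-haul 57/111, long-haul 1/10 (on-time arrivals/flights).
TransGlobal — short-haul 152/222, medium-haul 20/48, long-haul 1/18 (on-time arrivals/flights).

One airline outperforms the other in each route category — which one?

Short-haul: Coastal Air 214/298 = 71.8%, TransGlobal 152/222 = 68.5% → Coastal Air
Medium-haul: Coastal Air 57/111 = 51.4%, TransGlobal 20/48 = 41.7% → Coastal Air
Long-haul: Coastal Air 1/10 = 10.0%, TransGlobal 1/18 = 5.6% → Coastal Air
Coastal Air has the higher rate in all 3 groups.

Coastal Air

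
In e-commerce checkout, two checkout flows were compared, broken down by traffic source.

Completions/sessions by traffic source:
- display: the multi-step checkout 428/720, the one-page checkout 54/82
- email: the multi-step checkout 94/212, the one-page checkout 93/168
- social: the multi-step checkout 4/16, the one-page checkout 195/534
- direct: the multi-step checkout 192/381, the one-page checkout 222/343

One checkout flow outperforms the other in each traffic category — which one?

the one-page checkout

Display: the multi-step checkout 428/720 = 59.4%, the one-page checkout 54/82 = 65.9% → the one-page checkout
Email: the multi-step checkout 94/212 = 44.3%, the one-page checkout 93/168 = 55.4% → the one-page checkout
Social: the multi-step checkout 4/16 = 25.0%, the one-page checkout 195/534 = 36.5% → the one-page checkout
Direct: the multi-step checkout 192/381 = 50.4%, the one-page checkout 222/343 = 64.7% → the one-page checkout
The one-page checkout has the higher rate in all 4 groups.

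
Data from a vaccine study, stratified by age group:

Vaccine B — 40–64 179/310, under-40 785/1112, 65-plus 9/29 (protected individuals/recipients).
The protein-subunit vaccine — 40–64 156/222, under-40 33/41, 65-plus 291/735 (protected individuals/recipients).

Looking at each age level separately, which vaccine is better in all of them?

the protein-subunit vaccine

40–64: Vaccine B 179/310 = 57.7%, the protein-subunit vaccine 156/222 = 70.3% → the protein-subunit vaccine
Under-40: Vaccine B 785/1112 = 70.6%, the protein-subunit vaccine 33/41 = 80.5% → the protein-subunit vaccine
65-plus: Vaccine B 9/29 = 31.0%, the protein-subunit vaccine 291/735 = 39.6% → the protein-subunit vaccine
The protein-subunit vaccine has the higher rate in all 3 groups.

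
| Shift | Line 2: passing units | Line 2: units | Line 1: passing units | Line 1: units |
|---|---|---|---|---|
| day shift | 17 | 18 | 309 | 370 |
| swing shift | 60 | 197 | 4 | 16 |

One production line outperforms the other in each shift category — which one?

Line 2

Day shift: Line 2 17/18 = 94.4%, Line 1 309/370 = 83.5% → Line 2
Swing shift: Line 2 60/197 = 30.5%, Line 1 4/16 = 25.0% → Line 2
Line 2 has the higher rate in both groups.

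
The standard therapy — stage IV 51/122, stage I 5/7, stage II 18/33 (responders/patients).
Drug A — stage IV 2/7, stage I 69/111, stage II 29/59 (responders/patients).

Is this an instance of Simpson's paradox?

Yes

Stage IV: the standard therapy 51/122 = 41.8%, Drug A 2/7 = 28.6% → the standard therapy
Stage I: the standard therapy 5/7 = 71.4%, Drug A 69/111 = 62.2% → the standard therapy
Stage II: the standard therapy 18/33 = 54.5%, Drug A 29/59 = 49.2% → the standard therapy
Overall: the standard therapy 74/162 = 45.7%, Drug A 100/177 = 56.5% → Drug A
The standard therapy wins each disease group but Drug A wins overall — the comparison reverses. The standard therapy's patients skew toward stage IV, which has a lower base rate.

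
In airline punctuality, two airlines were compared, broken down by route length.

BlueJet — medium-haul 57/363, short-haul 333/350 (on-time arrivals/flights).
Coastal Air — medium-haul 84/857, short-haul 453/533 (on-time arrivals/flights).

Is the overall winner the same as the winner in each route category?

Yes

Medium-haul: BlueJet 57/363 = 15.7%, Coastal Air 84/857 = 9.8% → BlueJet
Short-haul: BlueJet 333/350 = 95.1%, Coastal Air 453/533 = 85.0% → BlueJet
Overall: BlueJet 390/713 = 54.7%, Coastal Air 537/1390 = 38.6% → BlueJet
BlueJet wins overall and in every route group — no reversal.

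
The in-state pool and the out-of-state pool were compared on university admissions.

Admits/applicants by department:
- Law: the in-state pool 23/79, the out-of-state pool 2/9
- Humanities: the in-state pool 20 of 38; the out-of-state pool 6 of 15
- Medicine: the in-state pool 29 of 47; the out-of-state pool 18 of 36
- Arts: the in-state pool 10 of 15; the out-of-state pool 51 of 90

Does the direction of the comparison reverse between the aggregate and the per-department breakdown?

Law: the in-state pool 23/79 = 29.1%, the out-of-state pool 2/9 = 22.2% → the in-state pool
Humanities: the in-state pool 20/38 = 52.6%, the out-of-state pool 6/15 = 40.0% → the in-state pool
Medicine: the in-state pool 29/47 = 61.7%, the out-of-state pool 18/36 = 50.0% → the in-state pool
Arts: the in-state pool 10/15 = 66.7%, the out-of-state pool 51/90 = 56.7% → the in-state pool
Overall: the in-state pool 82/179 = 45.8%, the out-of-state pool 77/150 = 51.3% → the out-of-state pool
The in-state pool wins each department group but the out-of-state pool wins overall — the comparison reverses. The in-state pool's applicants skew toward Law, which has a lower base rate.

Yes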